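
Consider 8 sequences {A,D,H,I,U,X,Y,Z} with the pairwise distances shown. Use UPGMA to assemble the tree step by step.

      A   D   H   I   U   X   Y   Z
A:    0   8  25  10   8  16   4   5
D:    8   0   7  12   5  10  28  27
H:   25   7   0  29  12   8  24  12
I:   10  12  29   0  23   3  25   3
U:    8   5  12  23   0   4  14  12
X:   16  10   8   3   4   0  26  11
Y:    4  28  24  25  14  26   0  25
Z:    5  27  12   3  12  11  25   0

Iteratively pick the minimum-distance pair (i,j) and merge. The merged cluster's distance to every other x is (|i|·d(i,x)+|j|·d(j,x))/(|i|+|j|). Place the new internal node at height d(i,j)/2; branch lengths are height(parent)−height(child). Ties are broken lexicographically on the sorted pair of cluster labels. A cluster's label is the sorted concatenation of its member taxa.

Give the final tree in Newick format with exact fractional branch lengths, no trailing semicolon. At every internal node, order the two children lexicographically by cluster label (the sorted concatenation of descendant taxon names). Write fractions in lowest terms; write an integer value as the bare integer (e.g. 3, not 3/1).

((A:2,Y:2):83/12,(((D:5/2,U:5/2):9/4,H:19/4):103/36,((I:3/2,X:3/2):2,Z:7/2):37/9):47/36)

1. join I+X (d=3) ⇒ IX; edges |I|=3/2, |X|=3/2
  updated: d(A,IX)=13, d(D,IX)=11, d(H,IX)=37/2, d(IX,U)=27/2, d(IX,Y)=51/2, d(IX,Z)=7
2. join A+Y (d=4) ⇒ AY; edges |A|=2, |Y|=2
  updated: d(AY,D)=18, d(AY,H)=49/2, d(AY,IX)=77/4, d(AY,U)=11, d(AY,Z)=15
3. join D+U (d=5) ⇒ DU; edges |D|=5/2, |U|=5/2
  updated: d(AY,DU)=29/2, d(DU,H)=19/2, d(DU,IX)=49/4, d(DU,Z)=39/2
4. join IX+Z (d=7) ⇒ IXZ; edges |IX|=2, |Z|=7/2
  updated: d(AY,IXZ)=107/6, d(DU,IXZ)=44/3, d(H,IXZ)=49/3
5. join DU+H (d=19/2) ⇒ DHU; edges |DU|=9/4, |H|=19/4
  updated: d(AY,DHU)=107/6, d(DHU,IXZ)=137/9
6. join DHU+IXZ (d=137/9) ⇒ DHIUXZ; edges |DHU|=103/36, |IXZ|=37/9
  updated: d(AY,DHIUXZ)=107/6
7. join AY+DHIUXZ (d=107/6) ⇒ ADHIUXYZ; edges |AY|=83/12, |DHIUXZ|=47/36
final tree: ((A:2,Y:2):83/12,(((D:5/2,U:5/2):9/4,H:19/4):103/36,((I:3/2,X:3/2):2,Z:7/2):37/9):47/36)
total length: 1429/36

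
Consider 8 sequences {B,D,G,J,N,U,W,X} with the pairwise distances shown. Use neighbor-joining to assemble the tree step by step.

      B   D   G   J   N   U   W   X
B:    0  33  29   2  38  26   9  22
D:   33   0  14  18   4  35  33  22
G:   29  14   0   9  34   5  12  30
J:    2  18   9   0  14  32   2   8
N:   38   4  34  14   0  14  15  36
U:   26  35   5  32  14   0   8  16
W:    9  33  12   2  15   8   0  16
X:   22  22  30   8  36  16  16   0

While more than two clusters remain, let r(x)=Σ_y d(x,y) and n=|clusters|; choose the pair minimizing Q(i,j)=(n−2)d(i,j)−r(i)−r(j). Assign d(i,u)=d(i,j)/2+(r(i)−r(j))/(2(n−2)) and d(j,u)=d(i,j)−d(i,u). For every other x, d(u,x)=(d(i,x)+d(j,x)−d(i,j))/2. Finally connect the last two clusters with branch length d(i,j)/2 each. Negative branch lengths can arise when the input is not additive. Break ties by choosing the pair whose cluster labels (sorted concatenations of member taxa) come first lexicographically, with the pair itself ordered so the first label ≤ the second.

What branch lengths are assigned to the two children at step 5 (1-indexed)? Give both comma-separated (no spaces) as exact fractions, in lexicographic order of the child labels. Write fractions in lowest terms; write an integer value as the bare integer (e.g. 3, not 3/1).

1. join D+N (d=4, Q=-290) ⇒ DN; edges |D|=7/3, |N|=5/3
  updated: d(B,DN)=67/2, d(DN,G)=22, d(DN,J)=14, d(DN,U)=45/2, d(DN,W)=22, d(DN,X)=27
2. join G+U (d=5, Q=-383/2) ⇒ GU; edges |G|=9/4, |U|=11/4
  updated: d(B,GU)=25, d(DN,GU)=79/4, d(GU,J)=18, d(GU,W)=15/2, d(GU,X)=41/2
3. join DN+GU (d=79/4, Q=-128) ⇒ DGNU; edges |DN|=209/16, |GU|=107/16
  updated: d(B,DGNU)=155/8, d(DGNU,J)=49/8, d(DGNU,W)=39/8, d(DGNU,X)=111/8
4. join B+J (d=2, Q=-129/2) ⇒ BJ; edges |B|=161/24, |J|=-113/24
  updated: d(BJ,DGNU)=47/4, d(BJ,W)=9/2, d(BJ,X)=14
5. join BJ+W (d=9/2, Q=-373/8) ⇒ BJW; edges |BJ|=111/32, |W|=33/32
  updated: d(BJW,DGNU)=97/16, d(BJW,X)=51/4
6. join BJW+DGNU (d=97/16, Q=-523/16) ⇒ BDGJNUW; edges |BJW|=79/32, |DGNU|=115/32
  updated: d(BDGJNUW,X)=329/32
7. join BDGJNUW+X (d=329/32) ⇒ BDGJNUWX; edges |BDGJNUW|=329/64, |X|=329/64
final tree: ((((B:161/24,J:-113/24):111/32,W:33/32):79/32,((D:7/3,N:5/3):209/16,(G:9/4,U:11/4):107/16):115/32):329/64,X:329/64)
total length: 1651/32

111/32,33/32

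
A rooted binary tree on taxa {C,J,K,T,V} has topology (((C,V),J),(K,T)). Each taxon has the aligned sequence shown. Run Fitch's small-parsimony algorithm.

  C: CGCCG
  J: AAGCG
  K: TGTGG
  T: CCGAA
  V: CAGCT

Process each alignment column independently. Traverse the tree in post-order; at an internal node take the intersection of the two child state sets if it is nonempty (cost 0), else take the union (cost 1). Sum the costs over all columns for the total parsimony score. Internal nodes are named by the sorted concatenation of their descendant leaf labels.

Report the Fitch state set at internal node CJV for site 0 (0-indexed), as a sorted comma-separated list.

A,C

[col 0] CV: children C:{C}, V:{C} ∩→ {C}; cost 0
[col 0] CJV: children CV:{C}, J:{A} ∪→ {A,C}; cost 1
[col 0] KT: children K:{T}, T:{C} ∪→ {C,T}; cost 1
[col 0] CJKTV: children CJV:{A,C}, KT:{C,T} ∩→ {C}; cost 0
[col 1] CV: children C:{G}, V:{A} ∪→ {A,G}; cost 1
[col 1] CJV: children CV:{A,G}, J:{A} ∩→ {A}; cost 0
[col 1] KT: children K:{G}, T:{C} ∪→ {C,G}; cost 1
[col 1] CJKTV: children CJV:{A}, KT:{C,G} ∪→ {A,C,G}; cost 1
[col 2] CV: children C:{C}, V:{G} ∪→ {C,G}; cost 1
[col 2] CJV: children CV:{C,G}, J:{G} ∩→ {G}; cost 0
[col 2] KT: children K:{T}, T:{G} ∪→ {G,T}; cost 1
[col 2] CJKTV: children CJV:{G}, KT:{G,T} ∩→ {G}; cost 0
[col 3] CV: children C:{C}, V:{C} ∩→ {C}; cost 0
[col 3] CJV: children CV:{C}, J:{C} ∩→ {C}; cost 0
[col 3] KT: children K:{G}, T:{A} ∪→ {A,G}; cost 1
[col 3] CJKTV: children CJV:{C}, KT:{A,G} ∪→ {A,C,G}; cost 1
[col 4] CV: children C:{G}, V:{T} ∪→ {G,T}; cost 1
[col 4] CJV: children CV:{G,T}, J:{G} ∩→ {G}; cost 0
[col 4] KT: children K:{G}, T:{A} ∪→ {A,G}; cost 1
[col 4] CJKTV: children CJV:{G}, KT:{A,G} ∩→ {G}; cost 0
per-site changes: [2, 3, 2, 2, 2]; total = 11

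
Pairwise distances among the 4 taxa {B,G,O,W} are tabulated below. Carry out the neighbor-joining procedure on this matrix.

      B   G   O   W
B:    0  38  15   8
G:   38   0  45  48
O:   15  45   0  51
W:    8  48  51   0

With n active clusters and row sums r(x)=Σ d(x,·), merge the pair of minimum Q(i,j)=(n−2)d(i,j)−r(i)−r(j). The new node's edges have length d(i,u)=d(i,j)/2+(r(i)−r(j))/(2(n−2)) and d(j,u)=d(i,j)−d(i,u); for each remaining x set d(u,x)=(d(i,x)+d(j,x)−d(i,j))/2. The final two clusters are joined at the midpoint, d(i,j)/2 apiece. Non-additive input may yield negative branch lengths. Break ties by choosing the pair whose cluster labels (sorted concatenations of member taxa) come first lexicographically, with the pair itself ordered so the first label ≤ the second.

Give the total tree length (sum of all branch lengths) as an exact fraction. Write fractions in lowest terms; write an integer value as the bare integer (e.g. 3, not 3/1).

1. join B+W (d=8, Q=-152) ⇒ BW; edges |B|=-15/2, |W|=31/2
  updated: d(BW,G)=39, d(BW,O)=29
2. join BW+G (d=39, Q=-113) ⇒ BGW; edges |BW|=23/2, |G|=55/2
  updated: d(BGW,O)=35/2
3. join BGW+O (d=35/2) ⇒ BGOW; edges |BGW|=35/4, |O|=35/4
final tree: (((B:-15/2,W:31/2):23/2,G:55/2):35/4,O:35/4)
total length: 129/2

129/2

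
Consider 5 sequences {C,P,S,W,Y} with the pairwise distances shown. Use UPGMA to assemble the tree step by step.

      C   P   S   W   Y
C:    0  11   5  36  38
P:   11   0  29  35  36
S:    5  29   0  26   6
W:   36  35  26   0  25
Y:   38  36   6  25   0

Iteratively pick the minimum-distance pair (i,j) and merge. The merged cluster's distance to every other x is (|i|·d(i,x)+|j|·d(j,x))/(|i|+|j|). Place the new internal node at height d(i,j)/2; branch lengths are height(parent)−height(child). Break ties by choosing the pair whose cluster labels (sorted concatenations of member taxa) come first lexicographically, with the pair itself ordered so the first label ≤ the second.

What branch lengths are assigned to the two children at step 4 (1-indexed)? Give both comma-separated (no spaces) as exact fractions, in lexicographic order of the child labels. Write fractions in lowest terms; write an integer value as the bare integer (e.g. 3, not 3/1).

19/4,9/4

1. join C+S (d=5) ⇒ CS; edges |C|=5/2, |S|=5/2
  updated: d(CS,P)=20, d(CS,W)=31, d(CS,Y)=22
2. join CS+P (d=20) ⇒ CPS; edges |CS|=15/2, |P|=10
  updated: d(CPS,W)=97/3, d(CPS,Y)=80/3
3. join W+Y (d=25) ⇒ WY; edges |W|=25/2, |Y|=25/2
  updated: d(CPS,WY)=59/2
4. join CPS+WY (d=59/2) ⇒ CPSWY; edges |CPS|=19/4, |WY|=9/4
final tree: (((C:5/2,S:5/2):15/2,P:10):19/4,(W:25/2,Y:25/2):9/4)
total length: 109/2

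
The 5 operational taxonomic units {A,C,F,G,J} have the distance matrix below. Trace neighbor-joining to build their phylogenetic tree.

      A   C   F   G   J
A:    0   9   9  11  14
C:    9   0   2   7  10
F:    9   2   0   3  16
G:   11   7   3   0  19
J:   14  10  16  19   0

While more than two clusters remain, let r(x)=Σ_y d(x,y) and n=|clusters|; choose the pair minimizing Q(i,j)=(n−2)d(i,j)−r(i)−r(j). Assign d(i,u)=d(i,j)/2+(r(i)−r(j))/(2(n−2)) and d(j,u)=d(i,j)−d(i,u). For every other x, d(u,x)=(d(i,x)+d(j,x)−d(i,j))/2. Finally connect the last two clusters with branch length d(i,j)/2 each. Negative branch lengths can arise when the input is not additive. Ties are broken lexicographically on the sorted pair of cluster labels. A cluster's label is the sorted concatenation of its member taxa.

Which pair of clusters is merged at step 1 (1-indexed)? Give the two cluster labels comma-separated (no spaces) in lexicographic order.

step 1: merge (F,G) at d=3, Q=-61; branch lengths F→-1/6, G→19/6; new cluster FG
  updated: d(A,FG)=17/2, d(C,FG)=3, d(FG,J)=16
step 2: merge (A,J) at d=14, Q=-87/2; branch lengths A→39/8, J→73/8; new cluster AJ
  updated: d(AJ,C)=5/2, d(AJ,FG)=21/4
step 3: merge (AJ,C) at d=5/2, Q=-43/4; branch lengths AJ→19/8, C→1/8; new cluster ACJ
  updated: d(ACJ,FG)=23/8
step 4: merge (ACJ,FG) at d=23/8; branch lengths ACJ→23/16, FG→23/16; new cluster ACFGJ
final tree: (((A:39/8,J:73/8):19/8,C:1/8):23/16,(F:-1/6,G:19/6):23/16)
total length: 179/8

F,G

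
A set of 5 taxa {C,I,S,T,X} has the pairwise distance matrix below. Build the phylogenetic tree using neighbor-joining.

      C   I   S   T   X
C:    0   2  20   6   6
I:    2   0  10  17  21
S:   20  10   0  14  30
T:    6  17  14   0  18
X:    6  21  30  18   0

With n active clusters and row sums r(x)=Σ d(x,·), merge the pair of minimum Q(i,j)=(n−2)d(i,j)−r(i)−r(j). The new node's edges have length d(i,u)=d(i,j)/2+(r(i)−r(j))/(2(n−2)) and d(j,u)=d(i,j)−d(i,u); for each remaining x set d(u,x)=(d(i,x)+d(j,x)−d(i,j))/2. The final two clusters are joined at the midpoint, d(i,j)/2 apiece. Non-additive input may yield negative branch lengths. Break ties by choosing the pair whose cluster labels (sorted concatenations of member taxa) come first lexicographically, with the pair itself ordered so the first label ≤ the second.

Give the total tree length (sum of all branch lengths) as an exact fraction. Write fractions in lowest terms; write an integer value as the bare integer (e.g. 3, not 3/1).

247/8

step 1: merge (I,S) at d=10, Q=-94; branch lengths I→1, S→9; new cluster IS
  updated: d(C,IS)=6, d(IS,T)=21/2, d(IS,X)=41/2
step 2: merge (C,X) at d=6, Q=-101/2; branch lengths C→-29/8, X→77/8; new cluster CX
  updated: d(CX,IS)=41/4, d(CX,T)=9
step 3: merge (CX,IS) at d=41/4, Q=-119/4; branch lengths CX→35/8, IS→47/8; new cluster CISX
  updated: d(CISX,T)=37/8
step 4: merge (CISX,T) at d=37/8; branch lengths CISX→37/16, T→37/16; new cluster CISTX
final tree: (((C:-29/8,X:77/8):35/8,(I:1,S:9):47/8):37/16,T:37/16)
total length: 247/8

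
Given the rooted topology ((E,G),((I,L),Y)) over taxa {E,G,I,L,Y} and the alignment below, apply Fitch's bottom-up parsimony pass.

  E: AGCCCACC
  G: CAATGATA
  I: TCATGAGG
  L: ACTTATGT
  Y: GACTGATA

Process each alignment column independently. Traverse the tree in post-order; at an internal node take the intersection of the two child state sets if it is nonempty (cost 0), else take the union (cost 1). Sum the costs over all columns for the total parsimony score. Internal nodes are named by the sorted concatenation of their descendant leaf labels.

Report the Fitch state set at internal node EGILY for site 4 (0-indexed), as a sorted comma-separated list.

EG@0: {A} ∪ {C} = {A,C} (union, +1)
IL@0: {T} ∪ {A} = {A,T} (union, +1)
ILY@0: {A,T} ∪ {G} = {A,G,T} (union, +1)
EGILY@0: {A,C} ∩ {A,G,T} = {A} (intersection, +0)
EG@1: {G} ∪ {A} = {A,G} (union, +1)
IL@1: {C} ∩ {C} = {C} (intersection, +0)
ILY@1: {C} ∪ {A} = {A,C} (union, +1)
EGILY@1: {A,G} ∩ {A,C} = {A} (intersection, +0)
EG@2: {C} ∪ {A} = {A,C} (union, +1)
IL@2: {A} ∪ {T} = {A,T} (union, +1)
ILY@2: {A,T} ∪ {C} = {A,C,T} (union, +1)
EGILY@2: {A,C} ∩ {A,C,T} = {A,C} (intersection, +0)
EG@3: {C} ∪ {T} = {C,T} (union, +1)
IL@3: {T} ∩ {T} = {T} (intersection, +0)
ILY@3: {T} ∩ {T} = {T} (intersection, +0)
EGILY@3: {C,T} ∩ {T} = {T} (intersection, +0)
EG@4: {C} ∪ {G} = {C,G} (union, +1)
IL@4: {G} ∪ {A} = {A,G} (union, +1)
ILY@4: {A,G} ∩ {G} = {G} (intersection, +0)
EGILY@4: {C,G} ∩ {G} = {G} (intersection, +0)
EG@5: {A} ∩ {A} = {A} (intersection, +0)
IL@5: {A} ∪ {T} = {A,T} (union, +1)
ILY@5: {A,T} ∩ {A} = {A} (intersection, +0)
EGILY@5: {A} ∩ {A} = {A} (intersection, +0)
EG@6: {C} ∪ {T} = {C,T} (union, +1)
IL@6: {G} ∩ {G} = {G} (intersection, +0)
ILY@6: {G} ∪ {T} = {G,T} (union, +1)
EGILY@6: {C,T} ∩ {G,T} = {T} (intersection, +0)
EG@7: {C} ∪ {A} = {A,C} (union, +1)
IL@7: {G} ∪ {T} = {G,T} (union, +1)
ILY@7: {G,T} ∪ {A} = {A,G,T} (union, +1)
EGILY@7: {A,C} ∩ {A,G,T} = {A} (intersection, +0)
per-site changes: [3, 2, 3, 1, 2, 1, 2, 3]; total = 17

G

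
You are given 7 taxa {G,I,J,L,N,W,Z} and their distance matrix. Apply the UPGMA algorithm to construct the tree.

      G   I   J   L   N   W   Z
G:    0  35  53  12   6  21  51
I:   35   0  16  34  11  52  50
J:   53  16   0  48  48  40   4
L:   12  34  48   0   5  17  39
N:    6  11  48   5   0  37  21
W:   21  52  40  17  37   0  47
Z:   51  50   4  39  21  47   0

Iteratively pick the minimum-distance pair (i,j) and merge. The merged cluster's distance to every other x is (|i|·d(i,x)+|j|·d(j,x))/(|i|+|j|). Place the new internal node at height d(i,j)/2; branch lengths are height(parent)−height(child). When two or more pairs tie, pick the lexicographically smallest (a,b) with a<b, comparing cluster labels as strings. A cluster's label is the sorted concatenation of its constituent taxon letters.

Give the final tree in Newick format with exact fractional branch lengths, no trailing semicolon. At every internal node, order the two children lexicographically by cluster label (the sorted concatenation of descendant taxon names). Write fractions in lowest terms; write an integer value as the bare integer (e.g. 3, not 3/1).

((((G:9/2,(L:5/2,N:5/2):2):8,W:25/2):4,I:33/2):83/20,(J:2,Z:2):373/20)

step 1: merge (J,Z) at d=4; branch lengths J→2, Z→2; new cluster JZ
  updated: d(G,JZ)=52, d(I,JZ)=33, d(JZ,L)=87/2, d(JZ,N)=69/2, d(JZ,W)=87/2
step 2: merge (L,N) at d=5; branch lengths L→5/2, N→5/2; new cluster LN
  updated: d(G,LN)=9, d(I,LN)=45/2, d(JZ,LN)=39, d(LN,W)=27
step 3: merge (G,LN) at d=9; branch lengths G→9/2, LN→2; new cluster GLN
  updated: d(GLN,I)=80/3, d(GLN,JZ)=130/3, d(GLN,W)=25
step 4: merge (GLN,W) at d=25; branch lengths GLN→8, W→25/2; new cluster GLNW
  updated: d(GLNW,I)=33, d(GLNW,JZ)=347/8
step 5: merge (GLNW,I) at d=33; branch lengths GLNW→4, I→33/2; new cluster GILNW
  updated: d(GILNW,JZ)=413/10
step 6: merge (GILNW,JZ) at d=413/10; branch lengths GILNW→83/20, JZ→373/20; new cluster GIJLNWZ
final tree: ((((G:9/2,(L:5/2,N:5/2):2):8,W:25/2):4,I:33/2):83/20,(J:2,Z:2):373/20)
total length: 793/10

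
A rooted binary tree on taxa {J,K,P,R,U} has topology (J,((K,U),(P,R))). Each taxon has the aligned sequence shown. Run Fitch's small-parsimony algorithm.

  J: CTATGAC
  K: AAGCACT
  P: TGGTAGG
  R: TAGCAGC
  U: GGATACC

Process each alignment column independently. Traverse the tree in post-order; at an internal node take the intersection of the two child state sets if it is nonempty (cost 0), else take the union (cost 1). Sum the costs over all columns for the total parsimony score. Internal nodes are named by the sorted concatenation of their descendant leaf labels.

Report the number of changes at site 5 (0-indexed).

[col 0] KU: children K:{A}, U:{G} ∪→ {A,G}; cost 1
[col 0] PR: children P:{T}, R:{T} ∩→ {T}; cost 0
[col 0] KPRU: children KU:{A,G}, PR:{T} ∪→ {A,G,T}; cost 1
[col 0] JKPRU: children J:{C}, KPRU:{A,G,T} ∪→ {A,C,G,T}; cost 1
[col 1] KU: children K:{A}, U:{G} ∪→ {A,G}; cost 1
[col 1] PR: children P:{G}, R:{A} ∪→ {A,G}; cost 1
[col 1] KPRU: children KU:{A,G}, PR:{A,G} ∩→ {A,G}; cost 0
[col 1] JKPRU: children J:{T}, KPRU:{A,G} ∪→ {A,G,T}; cost 1
[col 2] KU: children K:{G}, U:{A} ∪→ {A,G}; cost 1
[col 2] PR: children P:{G}, R:{G} ∩→ {G}; cost 0
[col 2] KPRU: children KU:{A,G}, PR:{G} ∩→ {G}; cost 0
[col 2] JKPRU: children J:{A}, KPRU:{G} ∪→ {A,G}; cost 1
[col 3] KU: children K:{C}, U:{T} ∪→ {C,T}; cost 1
[col 3] PR: children P:{T}, R:{C} ∪→ {C,T}; cost 1
[col 3] KPRU: children KU:{C,T}, PR:{C,T} ∩→ {C,T}; cost 0
[col 3] JKPRU: children J:{T}, KPRU:{C,T} ∩→ {T}; cost 0
[col 4] KU: children K:{A}, U:{A} ∩→ {A}; cost 0
[col 4] PR: children P:{A}, R:{A} ∩→ {A}; cost 0
[col 4] KPRU: children KU:{A}, PR:{A} ∩→ {A}; cost 0
[col 4] JKPRU: children J:{G}, KPRU:{A} ∪→ {A,G}; cost 1
[col 5] KU: children K:{C}, U:{C} ∩→ {C}; cost 0
[col 5] PR: children P:{G}, R:{G} ∩→ {G}; cost 0
[col 5] KPRU: children KU:{C}, PR:{G} ∪→ {C,G}; cost 1
[col 5] JKPRU: children J:{A}, KPRU:{C,G} ∪→ {A,C,G}; cost 1
[col 6] KU: children K:{T}, U:{C} ∪→ {C,T}; cost 1
[col 6] PR: children P:{G}, R:{C} ∪→ {C,G}; cost 1
[col 6] KPRU: children KU:{C,T}, PR:{C,G} ∩→ {C}; cost 0
[col 6] JKPRU: children J:{C}, KPRU:{C} ∩→ {C}; cost 0
per-site changes: [3, 3, 2, 2, 1, 2, 2]; total = 15

2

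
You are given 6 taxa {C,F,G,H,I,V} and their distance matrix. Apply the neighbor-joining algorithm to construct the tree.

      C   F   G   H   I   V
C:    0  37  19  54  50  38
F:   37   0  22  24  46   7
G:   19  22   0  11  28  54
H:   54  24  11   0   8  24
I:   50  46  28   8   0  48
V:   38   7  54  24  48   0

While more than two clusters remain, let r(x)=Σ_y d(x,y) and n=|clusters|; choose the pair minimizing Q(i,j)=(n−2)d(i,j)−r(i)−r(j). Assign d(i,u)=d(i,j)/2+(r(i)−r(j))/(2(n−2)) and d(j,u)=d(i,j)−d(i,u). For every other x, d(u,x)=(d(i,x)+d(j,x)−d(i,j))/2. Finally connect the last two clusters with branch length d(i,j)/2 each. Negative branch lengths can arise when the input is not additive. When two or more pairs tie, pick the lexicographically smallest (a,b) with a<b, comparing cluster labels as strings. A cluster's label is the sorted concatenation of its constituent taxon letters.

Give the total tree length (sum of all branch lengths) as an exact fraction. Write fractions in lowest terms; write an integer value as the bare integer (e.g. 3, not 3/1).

143/2

step 1: merge (F,V) at d=7, Q=-279; branch lengths F→-7/8, V→63/8; new cluster FV
  updated: d(C,FV)=34, d(FV,G)=69/2, d(FV,H)=41/2, d(FV,I)=87/2
step 2: merge (H,I) at d=8, Q=-199; branch lengths H→-2, I→10; new cluster HI
  updated: d(C,HI)=48, d(FV,HI)=28, d(G,HI)=31/2
step 3: merge (C,G) at d=19, Q=-132; branch lengths C→35/2, G→3/2; new cluster CG
  updated: d(CG,FV)=99/4, d(CG,HI)=89/4
step 4: merge (CG,FV) at d=99/4, Q=-75; branch lengths CG→19/2, FV→61/4; new cluster CFGV
  updated: d(CFGV,HI)=51/4
step 5: merge (CFGV,HI) at d=51/4; branch lengths CFGV→51/8, HI→51/8; new cluster CFGHIV
final tree: (((C:35/2,G:3/2):19/2,(F:-7/8,V:63/8):61/4):51/8,(H:-2,I:10):51/8)
total length: 143/2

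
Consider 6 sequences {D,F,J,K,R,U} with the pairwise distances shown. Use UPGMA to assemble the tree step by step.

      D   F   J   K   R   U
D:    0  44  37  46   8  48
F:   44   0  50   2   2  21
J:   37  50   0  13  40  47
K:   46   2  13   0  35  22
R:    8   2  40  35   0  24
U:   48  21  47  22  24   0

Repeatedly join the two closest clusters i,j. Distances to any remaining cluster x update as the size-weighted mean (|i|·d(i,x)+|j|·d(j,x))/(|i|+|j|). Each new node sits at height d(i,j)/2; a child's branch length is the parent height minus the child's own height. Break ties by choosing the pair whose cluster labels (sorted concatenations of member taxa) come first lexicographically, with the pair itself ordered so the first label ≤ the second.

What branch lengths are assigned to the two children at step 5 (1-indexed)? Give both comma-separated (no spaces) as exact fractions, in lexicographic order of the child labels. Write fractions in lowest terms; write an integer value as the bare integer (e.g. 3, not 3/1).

127/60,187/10

iteration 1: select F,K (d=2); attach at lengths (1, 1); label the merged cluster FK
  updated: d(D,FK)=45, d(FK,J)=63/2, d(FK,R)=37/2, d(FK,U)=43/2
iteration 2: select D,R (d=8); attach at lengths (4, 4); label the merged cluster DR
  updated: d(DR,FK)=127/4, d(DR,J)=77/2, d(DR,U)=36
iteration 3: select FK,U (d=43/2); attach at lengths (39/4, 43/4); label the merged cluster FKU
  updated: d(DR,FKU)=199/6, d(FKU,J)=110/3
iteration 4: select DR,FKU (d=199/6); attach at lengths (151/12, 35/6); label the merged cluster DFKRU
  updated: d(DFKRU,J)=187/5
iteration 5: select DFKRU,J (d=187/5); attach at lengths (127/60, 187/10); label the merged cluster DFJKRU
final tree: (((D:4,R:4):151/12,((F:1,K:1):39/4,U:43/4):35/6):127/60,J:187/10)
total length: 1046/15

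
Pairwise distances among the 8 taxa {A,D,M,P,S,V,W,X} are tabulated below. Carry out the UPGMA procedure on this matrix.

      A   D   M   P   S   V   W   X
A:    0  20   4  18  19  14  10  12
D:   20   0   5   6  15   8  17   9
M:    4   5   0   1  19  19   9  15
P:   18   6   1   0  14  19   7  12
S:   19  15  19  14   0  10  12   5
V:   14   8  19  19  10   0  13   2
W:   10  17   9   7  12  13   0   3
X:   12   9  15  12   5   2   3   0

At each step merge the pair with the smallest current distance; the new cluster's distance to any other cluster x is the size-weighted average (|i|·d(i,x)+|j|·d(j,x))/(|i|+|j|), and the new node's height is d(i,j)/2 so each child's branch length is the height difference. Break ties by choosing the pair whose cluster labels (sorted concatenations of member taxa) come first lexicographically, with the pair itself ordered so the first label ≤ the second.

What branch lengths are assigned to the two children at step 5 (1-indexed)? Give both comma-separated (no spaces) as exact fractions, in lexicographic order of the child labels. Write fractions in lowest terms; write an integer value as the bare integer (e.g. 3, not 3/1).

11/12,14/3

iteration 1: select M,P (d=1); attach at lengths (1/2, 1/2); label the merged cluster MP
  updated: d(A,MP)=11, d(D,MP)=11/2, d(MP,S)=33/2, d(MP,V)=19, d(MP,W)=8, d(MP,X)=27/2
iteration 2: select V,X (d=2); attach at lengths (1, 1); label the merged cluster VX
  updated: d(A,VX)=13, d(D,VX)=17/2, d(MP,VX)=65/4, d(S,VX)=15/2, d(VX,W)=8
iteration 3: select D,MP (d=11/2); attach at lengths (11/4, 9/4); label the merged cluster DMP
  updated: d(A,DMP)=14, d(DMP,S)=16, d(DMP,VX)=41/3, d(DMP,W)=11
iteration 4: select S,VX (d=15/2); attach at lengths (15/4, 11/4); label the merged cluster SVX
  updated: d(A,SVX)=15, d(DMP,SVX)=130/9, d(SVX,W)=28/3
iteration 5: select SVX,W (d=28/3); attach at lengths (11/12, 14/3); label the merged cluster SVWX
  updated: d(A,SVWX)=55/4, d(DMP,SVWX)=163/12
iteration 6: select DMP,SVWX (d=163/12); attach at lengths (97/24, 17/8); label the merged cluster DMPSVWX
  updated: d(A,DMPSVWX)=97/7
iteration 7: select A,DMPSVWX (d=97/7); attach at lengths (97/14, 23/168); label the merged cluster ADMPSVWX
final tree: (A:97/14,((D:11/4,(M:1/2,P:1/2):9/4):97/24,((S:15/4,(V:1,X:1):11/4):11/12,W:14/3):17/8):23/168)
total length: 5597/168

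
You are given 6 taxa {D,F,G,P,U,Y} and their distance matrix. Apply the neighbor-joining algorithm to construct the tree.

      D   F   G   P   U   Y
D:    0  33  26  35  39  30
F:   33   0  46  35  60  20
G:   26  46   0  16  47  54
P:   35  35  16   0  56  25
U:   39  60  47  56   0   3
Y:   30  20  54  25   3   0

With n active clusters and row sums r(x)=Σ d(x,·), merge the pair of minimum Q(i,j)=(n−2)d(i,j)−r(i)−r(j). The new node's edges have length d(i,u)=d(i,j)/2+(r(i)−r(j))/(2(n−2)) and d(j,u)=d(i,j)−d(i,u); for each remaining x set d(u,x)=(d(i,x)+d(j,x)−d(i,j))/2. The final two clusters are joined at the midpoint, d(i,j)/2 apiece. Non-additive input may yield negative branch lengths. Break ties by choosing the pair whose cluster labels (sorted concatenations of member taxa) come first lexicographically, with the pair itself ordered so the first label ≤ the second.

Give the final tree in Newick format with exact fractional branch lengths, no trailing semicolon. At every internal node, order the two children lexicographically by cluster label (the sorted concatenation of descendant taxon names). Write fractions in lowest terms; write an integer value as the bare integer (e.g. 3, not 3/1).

iteration 1: select U,Y (d=3, Q=-325); attach at lengths (85/8, -61/8); label the merged cluster UY
  updated: d(D,UY)=33, d(F,UY)=77/2, d(G,UY)=49, d(P,UY)=39
iteration 2: select G,P (d=16, Q=-214); attach at lengths (10, 6); label the merged cluster GP
  updated: d(D,GP)=45/2, d(F,GP)=65/2, d(GP,UY)=36
iteration 3: select D,GP (d=45/2, Q=-269/2); attach at lengths (85/8, 95/8); label the merged cluster DGP
  updated: d(DGP,F)=43/2, d(DGP,UY)=93/4
iteration 4: select DGP,F (d=43/2, Q=-333/4); attach at lengths (25/8, 147/8); label the merged cluster DFGP
  updated: d(DFGP,UY)=161/8
iteration 5: select DFGP,UY (d=161/8); attach at lengths (161/16, 161/16); label the merged cluster DFGPUY
final tree: (((D:85/8,(G:10,P:6):95/8):25/8,F:147/8):161/16,(U:85/8,Y:-61/8):161/16)
total length: 665/8

(((D:85/8,(G:10,P:6):95/8):25/8,F:147/8):161/16,(U:85/8,Y:-61/8):161/16)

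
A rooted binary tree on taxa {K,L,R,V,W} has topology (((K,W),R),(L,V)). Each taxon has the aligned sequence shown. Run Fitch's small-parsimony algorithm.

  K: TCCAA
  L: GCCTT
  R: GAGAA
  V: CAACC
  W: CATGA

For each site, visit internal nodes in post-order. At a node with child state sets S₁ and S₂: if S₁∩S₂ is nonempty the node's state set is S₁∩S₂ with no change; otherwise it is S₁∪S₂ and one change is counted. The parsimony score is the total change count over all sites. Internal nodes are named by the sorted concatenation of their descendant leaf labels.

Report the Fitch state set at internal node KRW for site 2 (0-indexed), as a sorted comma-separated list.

C,G,T

[col 0] KW: children K:{T}, W:{C} ∪→ {C,T}; cost 1
[col 0] KRW: children KW:{C,T}, R:{G} ∪→ {C,G,T}; cost 1
[col 0] LV: children L:{G}, V:{C} ∪→ {C,G}; cost 1
[col 0] KLRVW: children KRW:{C,G,T}, LV:{C,G} ∩→ {C,G}; cost 0
[col 1] KW: children K:{C}, W:{A} ∪→ {A,C}; cost 1
[col 1] KRW: children KW:{A,C}, R:{A} ∩→ {A}; cost 0
[col 1] LV: children L:{C}, V:{A} ∪→ {A,C}; cost 1
[col 1] KLRVW: children KRW:{A}, LV:{A,C} ∩→ {A}; cost 0
[col 2] KW: children K:{C}, W:{T} ∪→ {C,T}; cost 1
[col 2] KRW: children KW:{C,T}, R:{G} ∪→ {C,G,T}; cost 1
[col 2] LV: children L:{C}, V:{A} ∪→ {A,C}; cost 1
[col 2] KLRVW: children KRW:{C,G,T}, LV:{A,C} ∩→ {C}; cost 0
[col 3] KW: children K:{A}, W:{G} ∪→ {A,G}; cost 1
[col 3] KRW: children KW:{A,G}, R:{A} ∩→ {A}; cost 0
[col 3] LV: children L:{T}, V:{C} ∪→ {C,T}; cost 1
[col 3] KLRVW: children KRW:{A}, LV:{C,T} ∪→ {A,C,T}; cost 1
[col 4] KW: children K:{A}, W:{A} ∩→ {A}; cost 0
[col 4] KRW: children KW:{A}, R:{A} ∩→ {A}; cost 0
[col 4] LV: children L:{T}, V:{C} ∪→ {C,T}; cost 1
[col 4] KLRVW: children KRW:{A}, LV:{C,T} ∪→ {A,C,T}; cost 1
per-site changes: [3, 2, 3, 3, 2]; total = 13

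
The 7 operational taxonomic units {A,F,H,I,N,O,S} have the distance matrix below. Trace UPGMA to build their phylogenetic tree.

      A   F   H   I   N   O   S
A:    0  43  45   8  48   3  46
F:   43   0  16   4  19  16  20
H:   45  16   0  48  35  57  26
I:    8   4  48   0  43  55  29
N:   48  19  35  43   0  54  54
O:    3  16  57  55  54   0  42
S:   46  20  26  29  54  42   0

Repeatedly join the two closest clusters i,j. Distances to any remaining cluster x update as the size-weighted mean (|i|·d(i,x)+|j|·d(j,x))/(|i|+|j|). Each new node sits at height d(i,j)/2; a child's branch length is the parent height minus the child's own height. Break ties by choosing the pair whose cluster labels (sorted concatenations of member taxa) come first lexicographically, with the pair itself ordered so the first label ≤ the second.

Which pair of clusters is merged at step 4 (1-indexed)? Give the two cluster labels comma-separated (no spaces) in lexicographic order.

FIS,H

1. join A+O (d=3) ⇒ AO; edges |A|=3/2, |O|=3/2
  updated: d(AO,F)=59/2, d(AO,H)=51, d(AO,I)=63/2, d(AO,N)=51, d(AO,S)=44
2. join F+I (d=4) ⇒ FI; edges |F|=2, |I|=2
  updated: d(AO,FI)=61/2, d(FI,H)=32, d(FI,N)=31, d(FI,S)=49/2
3. join FI+S (d=49/2) ⇒ FIS; edges |FI|=41/4, |S|=49/4
  updated: d(AO,FIS)=35, d(FIS,H)=30, d(FIS,N)=116/3
4. join FIS+H (d=30) ⇒ FHIS; edges |FIS|=11/4, |H|=15
  updated: d(AO,FHIS)=39, d(FHIS,N)=151/4
5. join FHIS+N (d=151/4) ⇒ FHINS; edges |FHIS|=31/8, |N|=151/8
  updated: d(AO,FHINS)=207/5
6. join AO+FHINS (d=207/5) ⇒ AFHINOS; edges |AO|=96/5, |FHINS|=73/40
final tree: ((A:3/2,O:3/2):96/5,((((F:2,I:2):41/4,S:49/4):11/4,H:15):31/8,N:151/8):73/40)
total length: 3641/40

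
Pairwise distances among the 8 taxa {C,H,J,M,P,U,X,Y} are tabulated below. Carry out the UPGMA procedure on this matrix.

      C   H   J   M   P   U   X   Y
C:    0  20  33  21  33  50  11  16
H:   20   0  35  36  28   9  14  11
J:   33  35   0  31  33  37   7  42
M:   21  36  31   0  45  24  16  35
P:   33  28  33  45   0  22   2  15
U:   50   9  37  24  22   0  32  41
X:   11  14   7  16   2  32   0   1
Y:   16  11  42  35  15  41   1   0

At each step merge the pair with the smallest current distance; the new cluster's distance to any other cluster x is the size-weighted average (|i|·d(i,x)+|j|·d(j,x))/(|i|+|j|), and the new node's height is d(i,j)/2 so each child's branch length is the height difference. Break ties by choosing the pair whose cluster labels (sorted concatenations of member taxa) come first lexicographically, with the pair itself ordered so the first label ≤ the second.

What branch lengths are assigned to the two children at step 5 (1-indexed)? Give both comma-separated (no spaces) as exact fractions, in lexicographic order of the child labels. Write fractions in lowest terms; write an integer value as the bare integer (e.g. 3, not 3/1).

29/8,73/8

iteration 1: select X,Y (d=1); attach at lengths (1/2, 1/2); label the merged cluster XY
  updated: d(C,XY)=27/2, d(H,XY)=25/2, d(J,XY)=49/2, d(M,XY)=51/2, d(P,XY)=17/2, d(U,XY)=73/2
iteration 2: select P,XY (d=17/2); attach at lengths (17/4, 15/4); label the merged cluster PXY
  updated: d(C,PXY)=20, d(H,PXY)=53/3, d(J,PXY)=82/3, d(M,PXY)=32, d(PXY,U)=95/3
iteration 3: select H,U (d=9); attach at lengths (9/2, 9/2); label the merged cluster HU
  updated: d(C,HU)=35, d(HU,J)=36, d(HU,M)=30, d(HU,PXY)=74/3
iteration 4: select C,PXY (d=20); attach at lengths (10, 23/4); label the merged cluster CPXY
  updated: d(CPXY,HU)=109/4, d(CPXY,J)=115/4, d(CPXY,M)=117/4
iteration 5: select CPXY,HU (d=109/4); attach at lengths (29/8, 73/8); label the merged cluster CHPUXY
  updated: d(CHPUXY,J)=187/6, d(CHPUXY,M)=59/2
iteration 6: select CHPUXY,M (d=59/2); attach at lengths (9/8, 59/4); label the merged cluster CHMPUXY
  updated: d(CHMPUXY,J)=218/7
iteration 7: select CHMPUXY,J (d=218/7); attach at lengths (23/28, 109/7); label the merged cluster CHJMPUXY
final tree: ((((C:10,(P:17/4,(X:1/2,Y:1/2):15/4):23/4):29/8,(H:9/2,U:9/2):73/8):9/8,M:59/4):23/28,J:109/7)
total length: 4411/56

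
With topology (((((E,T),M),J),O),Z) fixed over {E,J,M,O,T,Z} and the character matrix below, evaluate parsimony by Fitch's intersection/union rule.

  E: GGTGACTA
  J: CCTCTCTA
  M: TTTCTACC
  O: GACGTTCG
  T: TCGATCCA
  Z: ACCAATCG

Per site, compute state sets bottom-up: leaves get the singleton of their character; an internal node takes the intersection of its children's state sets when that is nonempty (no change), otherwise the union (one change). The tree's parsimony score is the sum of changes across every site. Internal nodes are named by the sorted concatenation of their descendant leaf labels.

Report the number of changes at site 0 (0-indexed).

site 0, node ET: E={G} ∪ T={T} → {G,T} (+1)
site 0, node EMT: ET={G,T} ∩ M={T} → {T} (+0)
site 0, node EJMT: EMT={T} ∪ J={C} → {C,T} (+1)
site 0, node EJMOT: EJMT={C,T} ∪ O={G} → {C,G,T} (+1)
site 0, node EJMOTZ: EJMOT={C,G,T} ∪ Z={A} → {A,C,G,T} (+1)
site 1, node ET: E={G} ∪ T={C} → {C,G} (+1)
site 1, node EMT: ET={C,G} ∪ M={T} → {C,G,T} (+1)
site 1, node EJMT: EMT={C,G,T} ∩ J={C} → {C} (+0)
site 1, node EJMOT: EJMT={C} ∪ O={A} → {A,C} (+1)
site 1, node EJMOTZ: EJMOT={A,C} ∩ Z={C} → {C} (+0)
site 2, node ET: E={T} ∪ T={G} → {G,T} (+1)
site 2, node EMT: ET={G,T} ∩ M={T} → {T} (+0)
site 2, node EJMT: EMT={T} ∩ J={T} → {T} (+0)
site 2, node EJMOT: EJMT={T} ∪ O={C} → {C,T} (+1)
site 2, node EJMOTZ: EJMOT={C,T} ∩ Z={C} → {C} (+0)
site 3, node ET: E={G} ∪ T={A} → {A,G} (+1)
site 3, node EMT: ET={A,G} ∪ M={C} → {A,C,G} (+1)
site 3, node EJMT: EMT={A,C,G} ∩ J={C} → {C} (+0)
site 3, node EJMOT: EJMT={C} ∪ O={G} → {C,G} (+1)
site 3, node EJMOTZ: EJMOT={C,G} ∪ Z={A} → {A,C,G} (+1)
site 4, node ET: E={A} ∪ T={T} → {A,T} (+1)
site 4, node EMT: ET={A,T} ∩ M={T} → {T} (+0)
site 4, node EJMT: EMT={T} ∩ J={T} → {T} (+0)
site 4, node EJMOT: EJMT={T} ∩ O={T} → {T} (+0)
site 4, node EJMOTZ: EJMOT={T} ∪ Z={A} → {A,T} (+1)
site 5, node ET: E={C} ∩ T={C} → {C} (+0)
site 5, node EMT: ET={C} ∪ M={A} → {A,C} (+1)
site 5, node EJMT: EMT={A,C} ∩ J={C} → {C} (+0)
site 5, node EJMOT: EJMT={C} ∪ O={T} → {C,T} (+1)
site 5, node EJMOTZ: EJMOT={C,T} ∩ Z={T} → {T} (+0)
site 6, node ET: E={T} ∪ T={C} → {C,T} (+1)
site 6, node EMT: ET={C,T} ∩ M={C} → {C} (+0)
site 6, node EJMT: EMT={C} ∪ J={T} → {C,T} (+1)
site 6, node EJMOT: EJMT={C,T} ∩ O={C} → {C} (+0)
site 6, node EJMOTZ: EJMOT={C} ∩ Z={C} → {C} (+0)
site 7, node ET: E={A} ∩ T={A} → {A} (+0)
site 7, node EMT: ET={A} ∪ M={C} → {A,C} (+1)
site 7, node EJMT: EMT={A,C} ∩ J={A} → {A} (+0)
site 7, node EJMOT: EJMT={A} ∪ O={G} → {A,G} (+1)
site 7, node EJMOTZ: EJMOT={A,G} ∩ Z={G} → {G} (+0)
per-site changes: [4, 3, 2, 4, 2, 2, 2, 2]; total = 21

4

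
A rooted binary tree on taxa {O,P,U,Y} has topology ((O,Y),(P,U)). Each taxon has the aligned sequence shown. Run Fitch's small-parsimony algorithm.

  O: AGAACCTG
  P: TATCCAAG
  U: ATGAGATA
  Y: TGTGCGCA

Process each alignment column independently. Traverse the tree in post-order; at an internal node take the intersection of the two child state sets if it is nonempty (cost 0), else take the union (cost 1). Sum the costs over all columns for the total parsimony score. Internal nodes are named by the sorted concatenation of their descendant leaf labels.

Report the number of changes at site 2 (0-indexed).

2

[col 0] OY: children O:{A}, Y:{T} ∪→ {A,T}; cost 1
[col 0] PU: children P:{T}, U:{A} ∪→ {A,T}; cost 1
[col 0] OPUY: children OY:{A,T}, PU:{A,T} ∩→ {A,T}; cost 0
[col 1] OY: children O:{G}, Y:{G} ∩→ {G}; cost 0
[col 1] PU: children P:{A}, U:{T} ∪→ {A,T}; cost 1
[col 1] OPUY: children OY:{G}, PU:{A,T} ∪→ {A,G,T}; cost 1
[col 2] OY: children O:{A}, Y:{T} ∪→ {A,T}; cost 1
[col 2] PU: children P:{T}, U:{G} ∪→ {G,T}; cost 1
[col 2] OPUY: children OY:{A,T}, PU:{G,T} ∩→ {T}; cost 0
[col 3] OY: children O:{A}, Y:{G} ∪→ {A,G}; cost 1
[col 3] PU: children P:{C}, U:{A} ∪→ {A,C}; cost 1
[col 3] OPUY: children OY:{A,G}, PU:{A,C} ∩→ {A}; cost 0
[col 4] OY: children O:{C}, Y:{C} ∩→ {C}; cost 0
[col 4] PU: children P:{C}, U:{G} ∪→ {C,G}; cost 1
[col 4] OPUY: children OY:{C}, PU:{C,G} ∩→ {C}; cost 0
[col 5] OY: children O:{C}, Y:{G} ∪→ {C,G}; cost 1
[col 5] PU: children P:{A}, U:{A} ∩→ {A}; cost 0
[col 5] OPUY: children OY:{C,G}, PU:{A} ∪→ {A,C,G}; cost 1
[col 6] OY: children O:{T}, Y:{C} ∪→ {C,T}; cost 1
[col 6] PU: children P:{A}, U:{T} ∪→ {A,T}; cost 1
[col 6] OPUY: children OY:{C,T}, PU:{A,T} ∩→ {T}; cost 0
[col 7] OY: children O:{G}, Y:{A} ∪→ {A,G}; cost 1
[col 7] PU: children P:{G}, U:{A} ∪→ {A,G}; cost 1
[col 7] OPUY: children OY:{A,G}, PU:{A,G} ∩→ {A,G}; cost 0
per-site changes: [2, 2, 2, 2, 1, 2, 2, 2]; total = 15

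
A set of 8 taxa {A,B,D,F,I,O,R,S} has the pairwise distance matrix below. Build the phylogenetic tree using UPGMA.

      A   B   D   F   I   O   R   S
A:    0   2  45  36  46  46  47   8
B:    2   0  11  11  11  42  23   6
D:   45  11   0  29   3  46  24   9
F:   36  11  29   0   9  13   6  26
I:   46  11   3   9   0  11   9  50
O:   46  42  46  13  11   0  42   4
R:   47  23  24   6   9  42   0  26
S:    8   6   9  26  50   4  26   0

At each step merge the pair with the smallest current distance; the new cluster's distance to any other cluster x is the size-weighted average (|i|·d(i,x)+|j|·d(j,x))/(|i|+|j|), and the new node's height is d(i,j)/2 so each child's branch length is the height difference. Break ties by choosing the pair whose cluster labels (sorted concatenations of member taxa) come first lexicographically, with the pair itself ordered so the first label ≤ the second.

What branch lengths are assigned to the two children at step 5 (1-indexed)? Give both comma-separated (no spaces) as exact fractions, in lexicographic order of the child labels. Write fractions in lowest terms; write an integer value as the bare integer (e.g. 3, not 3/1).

59/8,47/8

step 1: merge (A,B) at d=2; branch lengths A→1, B→1; new cluster AB
  updated: d(AB,D)=28, d(AB,F)=47/2, d(AB,I)=57/2, d(AB,O)=44, d(AB,R)=35, d(AB,S)=7
step 2: merge (D,I) at d=3; branch lengths D→3/2, I→3/2; new cluster DI
  updated: d(AB,DI)=113/4, d(DI,F)=19, d(DI,O)=57/2, d(DI,R)=33/2, d(DI,S)=59/2
step 3: merge (O,S) at d=4; branch lengths O→2, S→2; new cluster OS
  updated: d(AB,OS)=51/2, d(DI,OS)=29, d(F,OS)=39/2, d(OS,R)=34
step 4: merge (F,R) at d=6; branch lengths F→3, R→3; new cluster FR
  updated: d(AB,FR)=117/4, d(DI,FR)=71/4, d(FR,OS)=107/4
step 5: merge (DI,FR) at d=71/4; branch lengths DI→59/8, FR→47/8; new cluster DFIR
  updated: d(AB,DFIR)=115/4, d(DFIR,OS)=223/8
step 6: merge (AB,OS) at d=51/2; branch lengths AB→47/4, OS→43/4; new cluster ABOS
  updated: d(ABOS,DFIR)=453/16
step 7: merge (ABOS,DFIR) at d=453/16; branch lengths ABOS→45/32, DFIR→169/32; new cluster ABDFIORS
final tree: (((A:1,B:1):47/4,(O:2,S:2):43/4):45/32,((D:3/2,I:3/2):59/8,(F:3,R:3):47/8):169/32)
total length: 919/16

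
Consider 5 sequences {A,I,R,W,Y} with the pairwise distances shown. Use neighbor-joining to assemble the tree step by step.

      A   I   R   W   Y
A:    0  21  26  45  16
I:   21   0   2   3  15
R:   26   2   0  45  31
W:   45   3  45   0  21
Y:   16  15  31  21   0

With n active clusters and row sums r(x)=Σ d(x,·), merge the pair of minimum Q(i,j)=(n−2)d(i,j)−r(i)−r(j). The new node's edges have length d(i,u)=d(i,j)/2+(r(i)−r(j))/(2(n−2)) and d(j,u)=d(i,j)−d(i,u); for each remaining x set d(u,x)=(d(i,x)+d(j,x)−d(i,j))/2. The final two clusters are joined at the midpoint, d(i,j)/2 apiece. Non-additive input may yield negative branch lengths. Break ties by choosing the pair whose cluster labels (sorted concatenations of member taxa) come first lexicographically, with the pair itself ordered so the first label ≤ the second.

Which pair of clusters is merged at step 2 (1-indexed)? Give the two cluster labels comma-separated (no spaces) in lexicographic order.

A,Y

iteration 1: select I,W (d=3, Q=-146); attach at lengths (-32/3, 41/3); label the merged cluster IW
  updated: d(A,IW)=63/2, d(IW,R)=22, d(IW,Y)=33/2
iteration 2: select A,Y (d=16, Q=-105); attach at lengths (21/2, 11/2); label the merged cluster AY
  updated: d(AY,IW)=16, d(AY,R)=41/2
iteration 3: select AY,IW (d=16, Q=-117/2); attach at lengths (29/4, 35/4); label the merged cluster AIWY
  updated: d(AIWY,R)=53/4
iteration 4: select AIWY,R (d=53/4); attach at lengths (53/8, 53/8); label the merged cluster AIRWY
final tree: (((A:21/2,Y:11/2):29/4,(I:-32/3,W:41/3):35/4):53/8,R:53/8)
total length: 193/4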